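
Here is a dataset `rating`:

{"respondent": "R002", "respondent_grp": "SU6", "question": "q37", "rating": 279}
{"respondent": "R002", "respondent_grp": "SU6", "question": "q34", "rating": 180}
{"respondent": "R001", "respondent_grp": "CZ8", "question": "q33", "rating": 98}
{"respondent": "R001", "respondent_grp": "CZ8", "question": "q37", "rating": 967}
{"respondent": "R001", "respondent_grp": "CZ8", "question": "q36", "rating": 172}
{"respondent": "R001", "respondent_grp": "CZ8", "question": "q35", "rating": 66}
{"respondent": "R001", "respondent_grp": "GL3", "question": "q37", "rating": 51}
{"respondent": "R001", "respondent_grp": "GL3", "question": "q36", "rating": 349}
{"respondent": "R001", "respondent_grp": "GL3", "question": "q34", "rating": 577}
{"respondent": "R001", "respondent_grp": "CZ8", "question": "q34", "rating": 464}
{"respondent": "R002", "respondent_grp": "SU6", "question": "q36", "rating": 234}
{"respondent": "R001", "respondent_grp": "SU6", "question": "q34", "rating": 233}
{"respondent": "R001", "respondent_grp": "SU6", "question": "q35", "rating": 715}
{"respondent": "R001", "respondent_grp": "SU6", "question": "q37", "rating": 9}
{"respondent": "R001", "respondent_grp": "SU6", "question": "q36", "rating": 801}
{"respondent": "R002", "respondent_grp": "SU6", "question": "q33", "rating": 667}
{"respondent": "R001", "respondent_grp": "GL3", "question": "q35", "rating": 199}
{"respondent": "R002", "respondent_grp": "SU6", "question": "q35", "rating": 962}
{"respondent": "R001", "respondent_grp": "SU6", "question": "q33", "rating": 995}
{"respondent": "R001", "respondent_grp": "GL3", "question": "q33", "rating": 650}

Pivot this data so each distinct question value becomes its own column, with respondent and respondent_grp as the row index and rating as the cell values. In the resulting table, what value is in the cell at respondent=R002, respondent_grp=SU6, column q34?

Wide layout: rows indexed by respondent and respondent_grp, columns are the 5 distinct question values (q37, q34, q33, q36, q35).
Cell (respondent=R002, respondent_grp=SU6, question=q34) draws from the long row where respondent=R002, respondent_grp=SU6 and question=q34, which has rating=180.

180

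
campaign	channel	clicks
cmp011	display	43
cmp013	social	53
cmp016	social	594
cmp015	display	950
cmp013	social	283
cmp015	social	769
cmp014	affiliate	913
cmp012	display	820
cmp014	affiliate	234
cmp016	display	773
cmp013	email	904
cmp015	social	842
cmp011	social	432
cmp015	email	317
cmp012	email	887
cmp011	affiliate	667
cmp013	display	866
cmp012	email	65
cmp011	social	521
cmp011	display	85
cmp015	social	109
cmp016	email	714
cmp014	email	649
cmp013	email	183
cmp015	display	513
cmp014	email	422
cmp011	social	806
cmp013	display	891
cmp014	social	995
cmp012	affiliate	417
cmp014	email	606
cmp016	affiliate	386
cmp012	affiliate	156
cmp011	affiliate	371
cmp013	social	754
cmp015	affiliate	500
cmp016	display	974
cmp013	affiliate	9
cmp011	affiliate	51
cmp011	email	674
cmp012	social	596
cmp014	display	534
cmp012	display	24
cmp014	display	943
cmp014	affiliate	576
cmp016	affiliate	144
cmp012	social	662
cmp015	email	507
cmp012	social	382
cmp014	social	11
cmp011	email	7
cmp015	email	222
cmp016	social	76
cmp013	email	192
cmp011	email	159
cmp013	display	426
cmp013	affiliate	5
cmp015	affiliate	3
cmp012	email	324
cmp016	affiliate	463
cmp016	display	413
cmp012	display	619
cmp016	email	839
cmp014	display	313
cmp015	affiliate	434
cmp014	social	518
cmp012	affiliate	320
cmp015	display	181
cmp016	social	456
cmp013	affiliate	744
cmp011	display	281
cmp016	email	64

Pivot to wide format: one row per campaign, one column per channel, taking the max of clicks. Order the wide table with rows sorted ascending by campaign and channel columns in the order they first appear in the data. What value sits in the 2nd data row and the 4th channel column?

With rows sorted ascending by campaign, row 2 is campaign=cmp012. channel columns in first-appearance order: display, social, affiliate, email; column 4 is email.
Long rows with campaign=cmp012, channel=email: max(887, 65, 324) = 887.

887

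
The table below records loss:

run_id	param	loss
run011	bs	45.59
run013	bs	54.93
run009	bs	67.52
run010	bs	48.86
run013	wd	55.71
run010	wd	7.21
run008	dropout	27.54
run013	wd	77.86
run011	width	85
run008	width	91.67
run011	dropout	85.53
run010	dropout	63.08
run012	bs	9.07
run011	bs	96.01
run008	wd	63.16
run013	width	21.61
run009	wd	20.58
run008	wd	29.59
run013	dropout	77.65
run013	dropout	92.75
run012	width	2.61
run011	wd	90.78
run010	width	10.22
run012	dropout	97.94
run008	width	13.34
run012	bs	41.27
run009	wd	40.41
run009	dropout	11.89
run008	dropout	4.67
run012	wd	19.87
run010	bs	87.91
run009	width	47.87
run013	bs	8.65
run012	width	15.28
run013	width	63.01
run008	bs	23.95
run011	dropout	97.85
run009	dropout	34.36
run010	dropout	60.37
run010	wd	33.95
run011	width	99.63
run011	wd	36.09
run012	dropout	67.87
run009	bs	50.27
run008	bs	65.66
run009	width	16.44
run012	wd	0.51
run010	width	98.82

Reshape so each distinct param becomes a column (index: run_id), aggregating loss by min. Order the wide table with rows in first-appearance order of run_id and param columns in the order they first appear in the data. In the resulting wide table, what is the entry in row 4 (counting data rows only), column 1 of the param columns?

48.86

With rows in first-appearance order of run_id, row 4 is run_id=run010. param columns in first-appearance order: bs, wd, dropout, width; column 1 is bs.
Long rows with run_id=run010, param=bs: min(48.86, 87.91) = 48.86.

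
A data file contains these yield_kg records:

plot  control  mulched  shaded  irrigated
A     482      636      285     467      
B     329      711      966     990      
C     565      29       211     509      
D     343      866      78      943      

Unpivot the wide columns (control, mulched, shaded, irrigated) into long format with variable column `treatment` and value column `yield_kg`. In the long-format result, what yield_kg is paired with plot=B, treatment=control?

329

Unpivoting turns each (plot, wide-column) pair into one long row.
The wide cell at row B, column control holds 329, so the long row (B, control) has yield_kg=329.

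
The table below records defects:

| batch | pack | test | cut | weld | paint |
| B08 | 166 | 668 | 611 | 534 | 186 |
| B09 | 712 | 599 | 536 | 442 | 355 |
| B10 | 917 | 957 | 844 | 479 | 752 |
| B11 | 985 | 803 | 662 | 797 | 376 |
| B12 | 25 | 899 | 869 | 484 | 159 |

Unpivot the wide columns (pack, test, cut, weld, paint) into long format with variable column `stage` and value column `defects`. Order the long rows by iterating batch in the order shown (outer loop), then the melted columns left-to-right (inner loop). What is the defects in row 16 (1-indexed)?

985

25 rows total (5 × 5). Row 16: index ⌊(16-1)/5⌋ = 3 into batch → B11; (16-1) mod 5 = 0 into the melted columns → pack.
So row 16 is (B11, pack, 985); defects = 985.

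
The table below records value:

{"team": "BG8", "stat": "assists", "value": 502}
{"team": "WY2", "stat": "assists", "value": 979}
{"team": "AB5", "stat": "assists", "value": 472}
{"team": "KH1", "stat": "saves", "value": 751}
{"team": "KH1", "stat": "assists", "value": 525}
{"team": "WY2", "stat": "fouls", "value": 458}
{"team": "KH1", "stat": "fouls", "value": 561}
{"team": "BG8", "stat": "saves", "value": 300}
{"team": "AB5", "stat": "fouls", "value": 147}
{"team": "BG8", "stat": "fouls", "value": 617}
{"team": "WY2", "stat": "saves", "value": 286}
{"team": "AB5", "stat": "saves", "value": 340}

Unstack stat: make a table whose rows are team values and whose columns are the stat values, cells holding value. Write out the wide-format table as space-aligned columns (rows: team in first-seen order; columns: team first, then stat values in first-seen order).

Columns: team plus the 3 distinct stat values (assists, saves, fouls).
For example, row BG8 column assists takes value=502 from the long row (BG8, assists).

team  assists  saves  fouls
BG8   502      300    617  
WY2   979      286    458  
AB5   472      340    147  
KH1   525      751    561  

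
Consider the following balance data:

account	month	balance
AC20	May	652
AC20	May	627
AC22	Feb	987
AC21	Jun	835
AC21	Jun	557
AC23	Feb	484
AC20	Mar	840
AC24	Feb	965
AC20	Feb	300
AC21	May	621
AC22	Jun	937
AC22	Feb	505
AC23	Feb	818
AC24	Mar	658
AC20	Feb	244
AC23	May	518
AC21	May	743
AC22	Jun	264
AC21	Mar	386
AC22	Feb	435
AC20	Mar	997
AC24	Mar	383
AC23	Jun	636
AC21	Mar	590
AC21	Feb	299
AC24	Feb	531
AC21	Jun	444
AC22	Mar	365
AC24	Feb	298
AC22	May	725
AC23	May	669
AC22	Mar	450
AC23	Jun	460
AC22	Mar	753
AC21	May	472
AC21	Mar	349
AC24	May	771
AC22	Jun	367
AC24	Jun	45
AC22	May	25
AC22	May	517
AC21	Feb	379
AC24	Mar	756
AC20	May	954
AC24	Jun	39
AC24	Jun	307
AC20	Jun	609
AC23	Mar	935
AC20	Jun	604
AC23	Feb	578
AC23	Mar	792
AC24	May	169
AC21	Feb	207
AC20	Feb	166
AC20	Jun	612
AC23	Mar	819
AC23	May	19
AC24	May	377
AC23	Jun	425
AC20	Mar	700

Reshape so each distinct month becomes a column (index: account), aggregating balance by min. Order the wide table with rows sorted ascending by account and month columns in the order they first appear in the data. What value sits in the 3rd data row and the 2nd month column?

With rows sorted ascending by account, row 3 is account=AC22. month columns in first-appearance order: May, Feb, Jun, Mar; column 2 is Feb.
Long rows with account=AC22, month=Feb: min(987, 505, 435) = 435.

435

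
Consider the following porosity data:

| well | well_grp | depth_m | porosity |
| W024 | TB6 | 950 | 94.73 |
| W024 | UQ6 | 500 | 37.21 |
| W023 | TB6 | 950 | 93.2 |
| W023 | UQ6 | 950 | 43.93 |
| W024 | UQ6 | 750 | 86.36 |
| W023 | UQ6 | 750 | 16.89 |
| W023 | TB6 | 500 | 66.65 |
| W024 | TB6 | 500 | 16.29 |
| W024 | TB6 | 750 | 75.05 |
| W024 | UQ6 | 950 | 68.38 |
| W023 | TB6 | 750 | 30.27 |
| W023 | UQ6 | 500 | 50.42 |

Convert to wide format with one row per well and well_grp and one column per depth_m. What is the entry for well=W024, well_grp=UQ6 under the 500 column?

37.21

Wide layout: rows indexed by well and well_grp, columns are the 3 distinct depth_m values (950, 500, 750).
Cell (well=W024, well_grp=UQ6, depth_m=500) draws from the long row where well=W024, well_grp=UQ6 and depth_m=500, which has porosity=37.21.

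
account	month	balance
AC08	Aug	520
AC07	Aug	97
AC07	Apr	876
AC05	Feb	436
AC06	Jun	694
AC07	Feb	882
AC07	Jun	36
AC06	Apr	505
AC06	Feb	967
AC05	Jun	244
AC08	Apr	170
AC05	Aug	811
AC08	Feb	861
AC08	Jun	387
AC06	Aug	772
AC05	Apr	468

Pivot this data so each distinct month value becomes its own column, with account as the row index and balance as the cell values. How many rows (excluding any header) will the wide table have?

4

4 distinct account values → 4 rows.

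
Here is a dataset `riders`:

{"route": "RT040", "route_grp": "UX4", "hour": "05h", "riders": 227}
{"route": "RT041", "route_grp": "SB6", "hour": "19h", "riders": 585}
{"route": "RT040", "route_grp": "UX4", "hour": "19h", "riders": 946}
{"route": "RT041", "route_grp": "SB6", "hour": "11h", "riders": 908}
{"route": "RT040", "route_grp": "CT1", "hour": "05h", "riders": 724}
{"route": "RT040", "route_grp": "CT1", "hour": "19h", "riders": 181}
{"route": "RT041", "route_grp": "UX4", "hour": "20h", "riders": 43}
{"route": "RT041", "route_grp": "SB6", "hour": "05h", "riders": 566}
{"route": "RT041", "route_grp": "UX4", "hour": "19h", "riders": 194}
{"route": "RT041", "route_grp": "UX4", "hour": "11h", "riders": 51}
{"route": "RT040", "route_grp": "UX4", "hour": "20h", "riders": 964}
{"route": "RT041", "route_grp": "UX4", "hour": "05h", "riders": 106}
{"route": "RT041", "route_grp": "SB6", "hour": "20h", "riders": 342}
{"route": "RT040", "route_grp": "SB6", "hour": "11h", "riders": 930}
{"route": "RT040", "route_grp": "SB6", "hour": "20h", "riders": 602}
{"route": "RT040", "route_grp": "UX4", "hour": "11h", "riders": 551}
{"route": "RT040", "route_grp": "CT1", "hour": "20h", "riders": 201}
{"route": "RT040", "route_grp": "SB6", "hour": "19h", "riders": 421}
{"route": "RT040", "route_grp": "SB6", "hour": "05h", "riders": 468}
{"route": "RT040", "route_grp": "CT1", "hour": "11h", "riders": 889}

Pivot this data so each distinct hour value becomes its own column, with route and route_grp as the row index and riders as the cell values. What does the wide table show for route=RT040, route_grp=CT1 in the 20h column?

Wide layout: rows indexed by route and route_grp, columns are the 4 distinct hour values (05h, 19h, 11h, 20h).
Cell (route=RT040, route_grp=CT1, hour=20h) draws from the long row where route=RT040, route_grp=CT1 and hour=20h, which has riders=201.

201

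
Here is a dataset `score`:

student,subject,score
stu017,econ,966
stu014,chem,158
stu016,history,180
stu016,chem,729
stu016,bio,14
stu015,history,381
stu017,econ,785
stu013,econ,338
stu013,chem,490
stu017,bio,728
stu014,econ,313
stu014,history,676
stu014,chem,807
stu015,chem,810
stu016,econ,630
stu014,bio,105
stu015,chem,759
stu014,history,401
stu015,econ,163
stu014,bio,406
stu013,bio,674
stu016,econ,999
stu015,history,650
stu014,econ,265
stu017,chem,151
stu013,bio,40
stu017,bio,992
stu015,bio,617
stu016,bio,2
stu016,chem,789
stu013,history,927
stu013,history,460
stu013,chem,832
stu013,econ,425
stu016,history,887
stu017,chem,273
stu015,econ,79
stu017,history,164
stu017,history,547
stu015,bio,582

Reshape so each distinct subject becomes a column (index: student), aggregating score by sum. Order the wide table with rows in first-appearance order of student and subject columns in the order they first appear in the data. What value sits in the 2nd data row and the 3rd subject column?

With rows in first-appearance order of student, row 2 is student=stu014. subject columns in first-appearance order: econ, chem, history, bio; column 3 is history.
Long rows with student=stu014, subject=history: 676 + 401 = 1077.

1077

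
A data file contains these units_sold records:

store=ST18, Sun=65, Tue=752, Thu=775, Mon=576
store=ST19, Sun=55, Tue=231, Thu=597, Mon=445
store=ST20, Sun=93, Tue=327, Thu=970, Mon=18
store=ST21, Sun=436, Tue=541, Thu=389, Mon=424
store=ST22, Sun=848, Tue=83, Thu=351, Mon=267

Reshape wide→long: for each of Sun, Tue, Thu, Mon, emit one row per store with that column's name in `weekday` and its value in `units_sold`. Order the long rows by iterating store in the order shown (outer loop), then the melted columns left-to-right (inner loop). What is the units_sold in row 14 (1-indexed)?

20 rows total (5 × 4). Row 14: index ⌊(14-1)/4⌋ = 3 into store → ST21; (14-1) mod 4 = 1 into the melted columns → Tue.
So row 14 is (ST21, Tue, 541); units_sold = 541.

541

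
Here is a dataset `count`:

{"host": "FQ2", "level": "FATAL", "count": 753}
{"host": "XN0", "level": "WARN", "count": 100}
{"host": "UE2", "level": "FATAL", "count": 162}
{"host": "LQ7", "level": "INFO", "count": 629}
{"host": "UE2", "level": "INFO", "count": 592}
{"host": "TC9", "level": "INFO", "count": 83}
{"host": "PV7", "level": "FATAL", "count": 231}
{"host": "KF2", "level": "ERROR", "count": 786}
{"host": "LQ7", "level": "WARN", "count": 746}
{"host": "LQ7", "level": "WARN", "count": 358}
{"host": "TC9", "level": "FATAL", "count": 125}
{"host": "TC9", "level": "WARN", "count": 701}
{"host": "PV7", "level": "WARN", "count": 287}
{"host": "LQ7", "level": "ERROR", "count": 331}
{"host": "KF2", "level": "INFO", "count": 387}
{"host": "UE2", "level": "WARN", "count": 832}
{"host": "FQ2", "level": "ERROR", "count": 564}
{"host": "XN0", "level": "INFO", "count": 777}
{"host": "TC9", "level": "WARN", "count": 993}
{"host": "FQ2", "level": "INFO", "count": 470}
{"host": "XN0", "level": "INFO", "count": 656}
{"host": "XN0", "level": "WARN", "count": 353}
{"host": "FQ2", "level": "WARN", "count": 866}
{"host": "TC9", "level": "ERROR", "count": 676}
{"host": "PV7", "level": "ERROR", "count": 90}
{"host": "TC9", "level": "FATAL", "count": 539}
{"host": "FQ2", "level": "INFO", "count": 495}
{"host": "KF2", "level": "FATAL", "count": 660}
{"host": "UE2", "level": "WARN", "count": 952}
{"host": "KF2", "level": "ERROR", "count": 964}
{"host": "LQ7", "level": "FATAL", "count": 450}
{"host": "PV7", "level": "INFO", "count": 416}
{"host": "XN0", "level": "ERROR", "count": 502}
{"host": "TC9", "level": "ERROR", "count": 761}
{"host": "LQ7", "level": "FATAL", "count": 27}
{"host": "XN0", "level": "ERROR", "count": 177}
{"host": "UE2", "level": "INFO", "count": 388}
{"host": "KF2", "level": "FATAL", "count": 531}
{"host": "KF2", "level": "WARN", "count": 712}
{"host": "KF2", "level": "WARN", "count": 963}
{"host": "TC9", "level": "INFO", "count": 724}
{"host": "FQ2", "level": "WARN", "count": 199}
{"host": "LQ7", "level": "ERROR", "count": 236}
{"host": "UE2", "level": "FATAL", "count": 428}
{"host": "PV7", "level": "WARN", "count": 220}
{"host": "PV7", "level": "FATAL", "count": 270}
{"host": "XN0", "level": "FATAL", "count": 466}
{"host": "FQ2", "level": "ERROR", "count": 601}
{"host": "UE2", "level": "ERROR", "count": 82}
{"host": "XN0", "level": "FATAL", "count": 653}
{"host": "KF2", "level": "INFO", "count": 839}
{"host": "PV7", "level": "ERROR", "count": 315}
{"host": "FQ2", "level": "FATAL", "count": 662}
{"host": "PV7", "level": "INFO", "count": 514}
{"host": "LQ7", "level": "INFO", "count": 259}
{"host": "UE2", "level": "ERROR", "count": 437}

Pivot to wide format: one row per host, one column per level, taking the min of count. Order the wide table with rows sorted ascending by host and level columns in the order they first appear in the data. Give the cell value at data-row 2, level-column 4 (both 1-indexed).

786

With rows sorted ascending by host, row 2 is host=KF2. level columns in first-appearance order: FATAL, WARN, INFO, ERROR; column 4 is ERROR.
Long rows with host=KF2, level=ERROR: min(786, 964) = 786.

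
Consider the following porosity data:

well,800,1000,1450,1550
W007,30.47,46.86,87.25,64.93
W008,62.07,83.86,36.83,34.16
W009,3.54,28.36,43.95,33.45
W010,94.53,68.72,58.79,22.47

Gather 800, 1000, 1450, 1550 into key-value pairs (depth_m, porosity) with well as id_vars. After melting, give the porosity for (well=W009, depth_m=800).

3.54

Unpivoting turns each (well, wide-column) pair into one long row.
The wide cell at row W009, column 800 holds 3.54, so the long row (W009, 800) has porosity=3.54.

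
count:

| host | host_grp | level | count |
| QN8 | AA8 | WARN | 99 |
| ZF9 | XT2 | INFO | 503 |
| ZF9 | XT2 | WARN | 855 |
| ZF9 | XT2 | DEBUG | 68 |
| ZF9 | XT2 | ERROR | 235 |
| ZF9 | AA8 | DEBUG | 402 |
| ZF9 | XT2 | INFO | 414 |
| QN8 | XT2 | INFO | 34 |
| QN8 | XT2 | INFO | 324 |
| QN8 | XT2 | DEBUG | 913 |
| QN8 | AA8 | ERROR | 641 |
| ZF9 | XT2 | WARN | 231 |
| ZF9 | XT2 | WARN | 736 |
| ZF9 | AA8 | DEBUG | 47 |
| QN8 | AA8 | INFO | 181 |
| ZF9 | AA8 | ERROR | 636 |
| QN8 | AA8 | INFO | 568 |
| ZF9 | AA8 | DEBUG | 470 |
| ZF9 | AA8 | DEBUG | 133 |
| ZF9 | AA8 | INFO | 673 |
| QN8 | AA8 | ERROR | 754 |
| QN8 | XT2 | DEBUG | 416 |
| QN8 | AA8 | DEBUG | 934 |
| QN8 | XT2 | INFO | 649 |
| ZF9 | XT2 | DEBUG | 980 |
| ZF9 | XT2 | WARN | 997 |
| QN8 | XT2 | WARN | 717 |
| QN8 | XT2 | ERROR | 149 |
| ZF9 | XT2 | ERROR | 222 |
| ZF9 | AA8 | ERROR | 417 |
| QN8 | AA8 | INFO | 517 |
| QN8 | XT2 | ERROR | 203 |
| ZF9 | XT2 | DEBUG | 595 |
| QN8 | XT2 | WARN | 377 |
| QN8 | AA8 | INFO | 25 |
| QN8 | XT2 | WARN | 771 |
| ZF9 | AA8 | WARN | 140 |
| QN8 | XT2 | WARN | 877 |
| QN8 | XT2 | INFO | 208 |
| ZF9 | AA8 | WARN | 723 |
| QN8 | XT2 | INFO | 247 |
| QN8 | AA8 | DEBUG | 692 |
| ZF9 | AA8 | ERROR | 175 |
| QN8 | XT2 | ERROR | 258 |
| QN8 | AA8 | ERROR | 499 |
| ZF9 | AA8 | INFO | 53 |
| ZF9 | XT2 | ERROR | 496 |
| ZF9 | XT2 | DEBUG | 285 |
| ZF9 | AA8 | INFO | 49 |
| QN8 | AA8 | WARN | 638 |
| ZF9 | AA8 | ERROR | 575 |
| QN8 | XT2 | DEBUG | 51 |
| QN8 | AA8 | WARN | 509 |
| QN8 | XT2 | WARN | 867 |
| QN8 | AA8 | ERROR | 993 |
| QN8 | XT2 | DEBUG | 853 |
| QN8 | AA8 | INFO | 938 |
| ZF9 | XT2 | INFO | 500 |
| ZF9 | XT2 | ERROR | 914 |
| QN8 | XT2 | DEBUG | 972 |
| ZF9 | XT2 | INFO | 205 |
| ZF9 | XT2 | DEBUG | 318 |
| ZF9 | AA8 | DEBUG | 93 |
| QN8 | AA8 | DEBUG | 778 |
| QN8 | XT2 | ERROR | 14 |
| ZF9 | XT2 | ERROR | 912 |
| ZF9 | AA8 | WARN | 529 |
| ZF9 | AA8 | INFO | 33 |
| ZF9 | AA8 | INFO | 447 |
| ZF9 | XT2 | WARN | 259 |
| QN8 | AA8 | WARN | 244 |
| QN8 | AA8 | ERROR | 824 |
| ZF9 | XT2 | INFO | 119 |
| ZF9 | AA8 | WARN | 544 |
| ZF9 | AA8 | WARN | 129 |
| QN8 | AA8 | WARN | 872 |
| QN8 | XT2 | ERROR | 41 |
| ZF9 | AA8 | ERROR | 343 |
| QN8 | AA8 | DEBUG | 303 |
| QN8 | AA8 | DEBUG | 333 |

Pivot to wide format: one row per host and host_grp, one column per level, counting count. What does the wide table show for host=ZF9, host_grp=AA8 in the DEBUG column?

Rows with host=ZF9, host_grp=AA8 and level=DEBUG: count values are 402, 47, 470, 133, 93.
5 rows match — count = 5.

5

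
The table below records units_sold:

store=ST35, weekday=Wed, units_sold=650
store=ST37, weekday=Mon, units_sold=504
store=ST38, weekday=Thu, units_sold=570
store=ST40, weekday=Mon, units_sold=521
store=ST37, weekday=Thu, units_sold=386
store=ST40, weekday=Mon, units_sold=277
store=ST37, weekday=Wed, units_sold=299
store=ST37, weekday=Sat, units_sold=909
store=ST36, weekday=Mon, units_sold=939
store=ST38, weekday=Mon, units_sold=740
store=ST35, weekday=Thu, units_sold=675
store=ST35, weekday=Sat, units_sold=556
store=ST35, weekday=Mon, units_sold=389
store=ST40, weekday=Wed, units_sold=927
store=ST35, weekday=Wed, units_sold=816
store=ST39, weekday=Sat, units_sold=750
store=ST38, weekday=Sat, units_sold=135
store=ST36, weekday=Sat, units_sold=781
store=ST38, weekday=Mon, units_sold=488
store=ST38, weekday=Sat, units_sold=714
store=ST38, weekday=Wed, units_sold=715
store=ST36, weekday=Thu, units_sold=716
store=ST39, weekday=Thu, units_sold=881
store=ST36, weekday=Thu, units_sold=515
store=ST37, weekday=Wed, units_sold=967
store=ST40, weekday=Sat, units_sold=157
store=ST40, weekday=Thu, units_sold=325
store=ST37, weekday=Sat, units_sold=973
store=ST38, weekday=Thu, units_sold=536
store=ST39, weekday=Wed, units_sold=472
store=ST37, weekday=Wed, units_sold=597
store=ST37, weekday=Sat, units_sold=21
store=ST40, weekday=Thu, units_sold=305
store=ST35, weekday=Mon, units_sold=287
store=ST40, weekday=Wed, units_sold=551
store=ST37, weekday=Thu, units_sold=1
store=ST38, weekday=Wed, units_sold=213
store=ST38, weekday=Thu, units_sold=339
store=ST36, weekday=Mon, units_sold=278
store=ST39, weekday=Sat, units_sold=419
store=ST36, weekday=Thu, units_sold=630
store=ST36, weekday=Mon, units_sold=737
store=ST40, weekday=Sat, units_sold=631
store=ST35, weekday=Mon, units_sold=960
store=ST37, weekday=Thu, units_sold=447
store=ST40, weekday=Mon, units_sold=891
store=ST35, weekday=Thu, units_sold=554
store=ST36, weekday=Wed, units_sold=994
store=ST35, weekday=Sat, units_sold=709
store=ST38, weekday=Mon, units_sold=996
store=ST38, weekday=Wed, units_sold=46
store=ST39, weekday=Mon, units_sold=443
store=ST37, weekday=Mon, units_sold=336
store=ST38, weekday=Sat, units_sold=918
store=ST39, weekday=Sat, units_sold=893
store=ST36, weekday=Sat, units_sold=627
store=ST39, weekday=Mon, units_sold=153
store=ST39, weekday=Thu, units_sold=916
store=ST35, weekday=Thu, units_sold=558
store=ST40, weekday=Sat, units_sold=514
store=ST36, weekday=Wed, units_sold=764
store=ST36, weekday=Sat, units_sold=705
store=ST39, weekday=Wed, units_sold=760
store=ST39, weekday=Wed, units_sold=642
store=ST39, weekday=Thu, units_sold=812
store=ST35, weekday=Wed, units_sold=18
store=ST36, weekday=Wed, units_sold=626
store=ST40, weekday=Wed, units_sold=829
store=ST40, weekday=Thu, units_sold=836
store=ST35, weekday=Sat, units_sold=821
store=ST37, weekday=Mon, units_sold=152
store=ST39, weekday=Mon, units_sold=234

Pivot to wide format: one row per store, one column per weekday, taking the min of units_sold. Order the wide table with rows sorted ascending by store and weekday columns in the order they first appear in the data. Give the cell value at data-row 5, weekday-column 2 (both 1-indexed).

With rows sorted ascending by store, row 5 is store=ST39. weekday columns in first-appearance order: Wed, Mon, Thu, Sat; column 2 is Mon.
Long rows with store=ST39, weekday=Mon: min(443, 153, 234) = 153.

153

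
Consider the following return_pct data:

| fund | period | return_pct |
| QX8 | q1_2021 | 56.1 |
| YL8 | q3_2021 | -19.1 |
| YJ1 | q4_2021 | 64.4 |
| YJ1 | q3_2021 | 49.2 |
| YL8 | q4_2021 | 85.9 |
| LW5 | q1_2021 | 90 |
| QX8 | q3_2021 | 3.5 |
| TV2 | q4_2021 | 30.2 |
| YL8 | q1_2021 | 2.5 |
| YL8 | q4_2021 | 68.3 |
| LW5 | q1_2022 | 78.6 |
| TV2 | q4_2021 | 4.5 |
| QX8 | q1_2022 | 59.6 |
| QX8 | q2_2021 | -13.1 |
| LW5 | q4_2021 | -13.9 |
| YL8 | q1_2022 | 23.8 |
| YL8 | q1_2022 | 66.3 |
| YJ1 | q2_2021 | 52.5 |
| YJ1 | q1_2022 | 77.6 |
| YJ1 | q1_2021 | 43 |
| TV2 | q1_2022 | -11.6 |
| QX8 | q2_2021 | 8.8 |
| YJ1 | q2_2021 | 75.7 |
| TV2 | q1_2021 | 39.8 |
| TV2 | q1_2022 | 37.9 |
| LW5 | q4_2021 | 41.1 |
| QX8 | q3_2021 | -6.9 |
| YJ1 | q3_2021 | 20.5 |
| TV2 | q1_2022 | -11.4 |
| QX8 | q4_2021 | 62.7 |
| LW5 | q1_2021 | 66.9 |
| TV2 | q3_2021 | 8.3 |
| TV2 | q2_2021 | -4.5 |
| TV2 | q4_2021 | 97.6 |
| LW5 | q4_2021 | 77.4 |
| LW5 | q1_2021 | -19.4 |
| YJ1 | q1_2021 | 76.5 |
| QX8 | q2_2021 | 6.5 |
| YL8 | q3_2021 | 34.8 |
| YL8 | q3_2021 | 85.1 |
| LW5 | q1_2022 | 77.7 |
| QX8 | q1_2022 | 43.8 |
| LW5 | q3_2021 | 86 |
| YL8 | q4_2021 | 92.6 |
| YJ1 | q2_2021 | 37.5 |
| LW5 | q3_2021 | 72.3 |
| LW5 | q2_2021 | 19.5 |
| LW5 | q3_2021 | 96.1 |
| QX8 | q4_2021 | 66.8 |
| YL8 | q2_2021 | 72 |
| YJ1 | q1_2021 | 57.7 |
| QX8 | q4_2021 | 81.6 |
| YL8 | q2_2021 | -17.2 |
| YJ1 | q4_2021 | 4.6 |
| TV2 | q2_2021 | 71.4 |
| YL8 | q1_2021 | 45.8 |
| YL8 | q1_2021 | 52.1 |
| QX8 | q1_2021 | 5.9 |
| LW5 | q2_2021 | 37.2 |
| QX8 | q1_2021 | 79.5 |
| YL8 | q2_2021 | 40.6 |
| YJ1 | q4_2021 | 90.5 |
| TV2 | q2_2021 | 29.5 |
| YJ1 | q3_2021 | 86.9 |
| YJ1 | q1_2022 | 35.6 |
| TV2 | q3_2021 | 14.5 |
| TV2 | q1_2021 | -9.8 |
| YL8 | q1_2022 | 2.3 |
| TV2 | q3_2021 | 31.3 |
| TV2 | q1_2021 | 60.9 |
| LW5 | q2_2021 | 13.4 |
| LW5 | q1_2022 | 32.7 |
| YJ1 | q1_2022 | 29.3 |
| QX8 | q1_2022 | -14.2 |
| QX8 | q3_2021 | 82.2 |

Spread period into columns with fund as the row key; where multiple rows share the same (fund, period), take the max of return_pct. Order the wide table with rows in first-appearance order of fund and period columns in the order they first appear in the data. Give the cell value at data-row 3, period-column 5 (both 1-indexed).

75.7

With rows in first-appearance order of fund, row 3 is fund=YJ1. period columns in first-appearance order: q1_2021, q3_2021, q4_2021, q1_2022, q2_2021; column 5 is q2_2021.
Long rows with fund=YJ1, period=q2_2021: max(52.5, 75.7, 37.5) = 75.7.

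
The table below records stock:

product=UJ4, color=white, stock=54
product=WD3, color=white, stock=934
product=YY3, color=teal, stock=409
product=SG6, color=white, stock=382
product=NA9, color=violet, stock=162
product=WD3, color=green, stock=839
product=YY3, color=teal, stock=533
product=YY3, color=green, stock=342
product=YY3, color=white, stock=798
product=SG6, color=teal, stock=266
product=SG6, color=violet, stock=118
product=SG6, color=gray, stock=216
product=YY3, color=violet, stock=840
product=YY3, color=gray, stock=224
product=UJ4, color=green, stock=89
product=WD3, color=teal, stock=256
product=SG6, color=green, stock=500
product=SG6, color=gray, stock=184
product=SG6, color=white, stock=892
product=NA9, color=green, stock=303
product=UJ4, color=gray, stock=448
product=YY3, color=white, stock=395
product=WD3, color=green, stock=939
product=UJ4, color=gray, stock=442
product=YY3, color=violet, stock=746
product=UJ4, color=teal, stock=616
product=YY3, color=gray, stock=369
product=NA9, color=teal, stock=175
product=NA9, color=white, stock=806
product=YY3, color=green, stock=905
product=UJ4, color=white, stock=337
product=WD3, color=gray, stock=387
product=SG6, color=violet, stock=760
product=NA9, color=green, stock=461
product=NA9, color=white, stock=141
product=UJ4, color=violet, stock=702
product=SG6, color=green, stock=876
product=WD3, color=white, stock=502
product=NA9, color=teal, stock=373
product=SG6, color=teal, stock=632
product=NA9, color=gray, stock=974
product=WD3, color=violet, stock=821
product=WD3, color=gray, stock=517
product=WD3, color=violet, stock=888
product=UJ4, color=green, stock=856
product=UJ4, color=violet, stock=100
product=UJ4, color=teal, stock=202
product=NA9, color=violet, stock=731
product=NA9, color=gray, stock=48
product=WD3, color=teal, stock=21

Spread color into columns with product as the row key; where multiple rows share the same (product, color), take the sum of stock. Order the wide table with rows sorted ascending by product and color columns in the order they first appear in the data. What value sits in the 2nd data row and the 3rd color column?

With rows sorted ascending by product, row 2 is product=SG6. color columns in first-appearance order: white, teal, violet, green, gray; column 3 is violet.
Long rows with product=SG6, color=violet: 118 + 760 = 878.

878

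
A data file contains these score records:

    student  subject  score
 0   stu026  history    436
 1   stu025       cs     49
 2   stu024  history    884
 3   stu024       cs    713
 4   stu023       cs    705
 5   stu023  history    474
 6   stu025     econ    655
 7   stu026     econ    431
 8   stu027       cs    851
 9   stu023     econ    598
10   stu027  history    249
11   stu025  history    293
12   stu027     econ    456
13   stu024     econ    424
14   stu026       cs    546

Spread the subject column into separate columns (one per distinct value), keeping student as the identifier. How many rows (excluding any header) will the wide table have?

5 distinct student values → 5 rows.

5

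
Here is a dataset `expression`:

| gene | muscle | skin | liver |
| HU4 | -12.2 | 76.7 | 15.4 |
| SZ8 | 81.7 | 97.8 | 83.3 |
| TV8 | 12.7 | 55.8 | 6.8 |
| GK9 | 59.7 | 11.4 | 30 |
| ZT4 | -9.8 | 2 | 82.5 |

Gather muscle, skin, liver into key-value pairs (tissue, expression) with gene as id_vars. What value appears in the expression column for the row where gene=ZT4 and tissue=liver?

82.5

Unpivoting turns each (gene, wide-column) pair into one long row.
The wide cell at row ZT4, column liver holds 82.5, so the long row (ZT4, liver) has expression=82.5.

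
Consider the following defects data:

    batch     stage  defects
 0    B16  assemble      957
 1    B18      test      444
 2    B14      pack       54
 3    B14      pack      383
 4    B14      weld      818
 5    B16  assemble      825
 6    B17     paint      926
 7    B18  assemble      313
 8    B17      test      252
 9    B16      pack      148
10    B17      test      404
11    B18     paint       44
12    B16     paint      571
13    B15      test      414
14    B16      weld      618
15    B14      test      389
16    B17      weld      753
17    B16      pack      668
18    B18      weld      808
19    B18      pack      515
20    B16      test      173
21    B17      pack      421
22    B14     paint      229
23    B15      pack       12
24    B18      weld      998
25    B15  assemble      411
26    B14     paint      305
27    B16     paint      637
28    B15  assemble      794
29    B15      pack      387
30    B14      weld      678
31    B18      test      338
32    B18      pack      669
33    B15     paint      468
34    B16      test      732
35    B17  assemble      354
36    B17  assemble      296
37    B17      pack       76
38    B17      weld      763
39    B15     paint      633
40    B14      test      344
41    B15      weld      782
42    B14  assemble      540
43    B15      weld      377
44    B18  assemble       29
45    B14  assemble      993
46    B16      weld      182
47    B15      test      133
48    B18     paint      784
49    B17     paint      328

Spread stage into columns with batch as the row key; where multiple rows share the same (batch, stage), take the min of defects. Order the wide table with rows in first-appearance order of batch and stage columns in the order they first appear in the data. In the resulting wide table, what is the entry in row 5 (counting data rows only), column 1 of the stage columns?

411

With rows in first-appearance order of batch, row 5 is batch=B15. stage columns in first-appearance order: assemble, test, pack, weld, paint; column 1 is assemble.
Long rows with batch=B15, stage=assemble: min(411, 794) = 411.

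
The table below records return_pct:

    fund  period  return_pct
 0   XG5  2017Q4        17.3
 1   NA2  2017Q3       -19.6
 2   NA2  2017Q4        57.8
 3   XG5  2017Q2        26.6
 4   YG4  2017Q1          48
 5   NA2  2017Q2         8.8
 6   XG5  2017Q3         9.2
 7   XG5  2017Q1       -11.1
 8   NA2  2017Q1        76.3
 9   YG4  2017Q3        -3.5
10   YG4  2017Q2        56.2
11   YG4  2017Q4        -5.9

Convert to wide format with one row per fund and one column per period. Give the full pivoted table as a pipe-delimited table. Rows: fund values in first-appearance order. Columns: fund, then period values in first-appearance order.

Columns: fund plus the 4 distinct period values (2017Q4, 2017Q3, 2017Q2, 2017Q1).
For example, row XG5 column 2017Q4 takes return_pct=17.3 from the long row (XG5, 2017Q4).

| fund | 2017Q4 | 2017Q3 | 2017Q2 | 2017Q1 |
| XG5 | 17.3 | 9.2 | 26.6 | -11.1 |
| NA2 | 57.8 | -19.6 | 8.8 | 76.3 |
| YG4 | -5.9 | -3.5 | 56.2 | 48 |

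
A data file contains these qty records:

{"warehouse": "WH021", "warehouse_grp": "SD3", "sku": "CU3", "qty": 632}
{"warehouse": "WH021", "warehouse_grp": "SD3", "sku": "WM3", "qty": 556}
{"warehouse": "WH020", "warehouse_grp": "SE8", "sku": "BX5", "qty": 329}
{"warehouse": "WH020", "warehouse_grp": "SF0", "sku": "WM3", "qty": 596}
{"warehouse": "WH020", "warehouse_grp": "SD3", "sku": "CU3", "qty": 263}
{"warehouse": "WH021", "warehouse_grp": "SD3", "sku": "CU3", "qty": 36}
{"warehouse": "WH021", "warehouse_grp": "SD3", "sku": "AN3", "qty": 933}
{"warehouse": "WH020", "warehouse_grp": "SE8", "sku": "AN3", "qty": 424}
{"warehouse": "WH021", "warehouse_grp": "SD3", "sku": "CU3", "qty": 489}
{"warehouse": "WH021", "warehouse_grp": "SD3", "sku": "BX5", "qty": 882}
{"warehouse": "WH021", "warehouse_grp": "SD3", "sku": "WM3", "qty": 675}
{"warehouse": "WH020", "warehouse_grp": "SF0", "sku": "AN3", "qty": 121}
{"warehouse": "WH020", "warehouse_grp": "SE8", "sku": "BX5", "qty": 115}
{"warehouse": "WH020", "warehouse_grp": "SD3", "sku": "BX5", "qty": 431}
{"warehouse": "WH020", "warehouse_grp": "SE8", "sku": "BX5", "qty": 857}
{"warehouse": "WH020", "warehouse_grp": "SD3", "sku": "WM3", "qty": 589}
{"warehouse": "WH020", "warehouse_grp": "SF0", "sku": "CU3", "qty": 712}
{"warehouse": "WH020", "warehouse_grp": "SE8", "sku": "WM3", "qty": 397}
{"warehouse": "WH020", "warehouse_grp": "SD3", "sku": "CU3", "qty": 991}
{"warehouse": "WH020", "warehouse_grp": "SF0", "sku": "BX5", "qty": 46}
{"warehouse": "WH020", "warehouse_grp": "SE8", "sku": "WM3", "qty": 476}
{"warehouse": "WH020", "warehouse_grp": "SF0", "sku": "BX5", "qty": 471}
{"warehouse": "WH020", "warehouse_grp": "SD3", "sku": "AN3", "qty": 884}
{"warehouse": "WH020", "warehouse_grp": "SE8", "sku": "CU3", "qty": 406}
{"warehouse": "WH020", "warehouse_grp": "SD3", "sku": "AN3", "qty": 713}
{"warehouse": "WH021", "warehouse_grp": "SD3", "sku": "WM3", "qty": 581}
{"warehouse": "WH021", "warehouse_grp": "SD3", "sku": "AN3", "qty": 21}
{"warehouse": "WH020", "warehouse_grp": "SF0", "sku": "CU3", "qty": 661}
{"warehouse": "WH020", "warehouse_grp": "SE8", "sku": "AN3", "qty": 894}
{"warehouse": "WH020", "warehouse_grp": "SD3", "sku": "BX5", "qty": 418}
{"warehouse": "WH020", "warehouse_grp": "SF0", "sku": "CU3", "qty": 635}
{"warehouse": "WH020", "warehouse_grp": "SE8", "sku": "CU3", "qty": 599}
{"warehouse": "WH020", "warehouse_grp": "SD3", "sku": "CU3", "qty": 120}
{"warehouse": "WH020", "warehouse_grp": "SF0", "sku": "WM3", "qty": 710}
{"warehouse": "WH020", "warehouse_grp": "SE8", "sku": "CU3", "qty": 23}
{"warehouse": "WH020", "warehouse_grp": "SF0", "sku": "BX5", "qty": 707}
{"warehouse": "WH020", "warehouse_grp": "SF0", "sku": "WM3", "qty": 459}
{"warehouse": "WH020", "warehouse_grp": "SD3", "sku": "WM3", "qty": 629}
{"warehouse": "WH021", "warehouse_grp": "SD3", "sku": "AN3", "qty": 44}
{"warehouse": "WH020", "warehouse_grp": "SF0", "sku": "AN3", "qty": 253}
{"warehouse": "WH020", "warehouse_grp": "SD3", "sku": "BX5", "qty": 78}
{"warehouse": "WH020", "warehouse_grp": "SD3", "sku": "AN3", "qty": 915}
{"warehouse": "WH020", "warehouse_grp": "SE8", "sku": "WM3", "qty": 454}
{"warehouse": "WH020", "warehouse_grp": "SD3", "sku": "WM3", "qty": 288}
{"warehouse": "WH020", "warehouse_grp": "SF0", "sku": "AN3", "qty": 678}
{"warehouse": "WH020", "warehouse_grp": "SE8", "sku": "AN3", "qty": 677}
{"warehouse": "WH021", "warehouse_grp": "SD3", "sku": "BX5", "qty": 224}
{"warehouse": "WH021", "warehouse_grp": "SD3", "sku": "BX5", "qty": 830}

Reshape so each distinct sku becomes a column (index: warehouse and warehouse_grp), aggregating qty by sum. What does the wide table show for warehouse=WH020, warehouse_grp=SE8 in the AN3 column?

Rows with warehouse=WH020, warehouse_grp=SE8 and sku=AN3: qty values are 424, 894, 677.
424 + 894 + 677 = 1995.

1995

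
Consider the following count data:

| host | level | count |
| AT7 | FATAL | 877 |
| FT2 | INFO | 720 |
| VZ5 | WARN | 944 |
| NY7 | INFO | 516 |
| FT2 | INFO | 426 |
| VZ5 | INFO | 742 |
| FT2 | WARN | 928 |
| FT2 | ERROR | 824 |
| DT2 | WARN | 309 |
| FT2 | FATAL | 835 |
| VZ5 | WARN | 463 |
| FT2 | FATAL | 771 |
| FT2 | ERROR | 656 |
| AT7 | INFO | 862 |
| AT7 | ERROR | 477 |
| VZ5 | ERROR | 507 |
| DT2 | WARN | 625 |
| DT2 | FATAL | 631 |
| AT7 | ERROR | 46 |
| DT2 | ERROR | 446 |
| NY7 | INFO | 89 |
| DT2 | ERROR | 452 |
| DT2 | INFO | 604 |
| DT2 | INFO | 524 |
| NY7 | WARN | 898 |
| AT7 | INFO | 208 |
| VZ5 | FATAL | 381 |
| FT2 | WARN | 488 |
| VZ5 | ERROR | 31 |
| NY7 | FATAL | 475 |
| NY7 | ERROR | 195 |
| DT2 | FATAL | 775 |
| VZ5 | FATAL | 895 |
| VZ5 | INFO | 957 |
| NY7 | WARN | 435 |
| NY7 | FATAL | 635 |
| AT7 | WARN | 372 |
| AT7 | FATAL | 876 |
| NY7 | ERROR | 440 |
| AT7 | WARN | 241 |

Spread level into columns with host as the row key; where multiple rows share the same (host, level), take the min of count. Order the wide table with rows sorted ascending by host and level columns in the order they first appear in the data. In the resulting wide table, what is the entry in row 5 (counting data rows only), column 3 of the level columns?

With rows sorted ascending by host, row 5 is host=VZ5. level columns in first-appearance order: FATAL, INFO, WARN, ERROR; column 3 is WARN.
Long rows with host=VZ5, level=WARN: min(944, 463) = 463.

463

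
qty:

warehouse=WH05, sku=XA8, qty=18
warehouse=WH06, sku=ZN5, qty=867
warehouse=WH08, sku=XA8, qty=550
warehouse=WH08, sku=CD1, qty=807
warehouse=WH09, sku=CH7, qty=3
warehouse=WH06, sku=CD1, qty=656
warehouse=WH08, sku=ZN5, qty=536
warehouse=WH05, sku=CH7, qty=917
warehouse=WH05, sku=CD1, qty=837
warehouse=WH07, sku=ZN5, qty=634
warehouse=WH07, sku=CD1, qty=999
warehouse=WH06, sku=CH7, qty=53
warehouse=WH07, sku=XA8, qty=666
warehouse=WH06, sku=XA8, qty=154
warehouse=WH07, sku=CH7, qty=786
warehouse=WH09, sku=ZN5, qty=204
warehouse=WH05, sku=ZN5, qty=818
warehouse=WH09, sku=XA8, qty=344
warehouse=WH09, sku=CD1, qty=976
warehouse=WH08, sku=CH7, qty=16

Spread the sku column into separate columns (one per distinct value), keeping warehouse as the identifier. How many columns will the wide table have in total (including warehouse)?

1 column for warehouse plus 4 distinct sku values → 5 columns.

5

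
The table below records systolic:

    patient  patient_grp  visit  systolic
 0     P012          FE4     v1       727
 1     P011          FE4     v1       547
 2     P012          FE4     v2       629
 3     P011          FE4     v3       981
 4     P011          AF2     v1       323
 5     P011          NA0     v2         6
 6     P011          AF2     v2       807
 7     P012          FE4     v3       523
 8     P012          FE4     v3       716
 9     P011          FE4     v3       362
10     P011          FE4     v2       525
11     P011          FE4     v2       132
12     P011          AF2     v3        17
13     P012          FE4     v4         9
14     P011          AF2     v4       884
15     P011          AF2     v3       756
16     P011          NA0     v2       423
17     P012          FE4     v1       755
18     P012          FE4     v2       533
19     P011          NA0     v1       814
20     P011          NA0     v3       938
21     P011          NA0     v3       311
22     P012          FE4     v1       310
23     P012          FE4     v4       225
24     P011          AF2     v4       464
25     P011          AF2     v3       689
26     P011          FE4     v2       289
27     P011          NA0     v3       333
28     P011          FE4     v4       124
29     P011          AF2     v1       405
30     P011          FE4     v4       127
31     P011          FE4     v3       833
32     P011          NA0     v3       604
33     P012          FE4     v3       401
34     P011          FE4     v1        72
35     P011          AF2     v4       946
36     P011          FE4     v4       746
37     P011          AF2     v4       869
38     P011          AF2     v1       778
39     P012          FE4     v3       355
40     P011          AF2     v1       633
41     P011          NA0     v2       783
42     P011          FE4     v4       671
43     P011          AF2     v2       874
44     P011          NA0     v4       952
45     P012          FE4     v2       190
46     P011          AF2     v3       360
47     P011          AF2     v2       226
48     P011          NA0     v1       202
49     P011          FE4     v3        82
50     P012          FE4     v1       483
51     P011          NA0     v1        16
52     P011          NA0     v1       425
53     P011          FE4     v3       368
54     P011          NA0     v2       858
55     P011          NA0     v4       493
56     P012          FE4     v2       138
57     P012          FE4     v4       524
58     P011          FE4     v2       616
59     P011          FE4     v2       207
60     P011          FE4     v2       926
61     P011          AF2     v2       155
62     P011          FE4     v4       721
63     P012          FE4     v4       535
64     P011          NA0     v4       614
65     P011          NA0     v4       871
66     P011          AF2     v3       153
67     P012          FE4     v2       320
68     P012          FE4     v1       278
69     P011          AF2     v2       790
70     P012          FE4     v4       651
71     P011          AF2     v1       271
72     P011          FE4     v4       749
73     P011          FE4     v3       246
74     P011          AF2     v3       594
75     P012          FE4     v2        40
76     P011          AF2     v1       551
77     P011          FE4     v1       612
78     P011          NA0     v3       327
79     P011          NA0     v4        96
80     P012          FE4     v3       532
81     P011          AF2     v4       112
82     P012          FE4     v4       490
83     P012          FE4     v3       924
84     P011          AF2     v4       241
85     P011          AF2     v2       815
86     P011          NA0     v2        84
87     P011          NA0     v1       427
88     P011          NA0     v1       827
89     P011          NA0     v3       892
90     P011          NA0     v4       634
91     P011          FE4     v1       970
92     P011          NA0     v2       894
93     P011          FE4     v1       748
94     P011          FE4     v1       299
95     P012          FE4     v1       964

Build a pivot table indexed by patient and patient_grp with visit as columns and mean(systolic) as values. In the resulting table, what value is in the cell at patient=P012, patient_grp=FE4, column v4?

Rows with patient=P012, patient_grp=FE4 and visit=v4: systolic values are 9, 225, 524, 535, 651, 490.
(9 + 225 + 524 + 535 + 651 + 490) / 6 = 405.67.

405.67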